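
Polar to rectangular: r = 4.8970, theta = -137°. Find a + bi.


a = 4.8970*cos(-137°) = 4.8970*(-0.73135) = -3.5814
b = 4.8970*sin(-137°) = 4.8970*(-0.681998) = -3.3397

-3.5814 - 3.3397i


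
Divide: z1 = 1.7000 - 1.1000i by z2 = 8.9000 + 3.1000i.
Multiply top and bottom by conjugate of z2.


Conjugate of z2 = 8.9000 - 3.1000i
Numerator: (1.7000 - 1.1000i)(8.9000 - 3.1000i) = 11.7200 - 15.0600i
Denominator: 8.9^2 + 3.1^2 = 88.82
Result = (11.7200 - 15.0600i)/88.82

0.1320 - 0.1696i


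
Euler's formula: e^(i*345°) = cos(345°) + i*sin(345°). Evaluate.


cos(345°) = 0.9659
sin(345°) = -0.2588

e^(i*345°) = 0.9659 - 0.2588i


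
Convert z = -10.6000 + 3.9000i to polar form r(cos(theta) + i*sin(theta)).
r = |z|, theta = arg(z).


r = sqrt(112.36+15.21) = sqrt(127.57) = 11.2947
theta = atan2(3.9, -10.6) = 159.8002 degrees

r = 11.2947, theta = 159.8002 degrees


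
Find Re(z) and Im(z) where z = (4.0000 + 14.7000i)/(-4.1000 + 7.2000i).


Multiply by conjugate: (4.0000 + 14.7000i)(-4.1000 - 7.2000i) / ((-4.1)^2 + 7.2^2)
Numerator real = 4*(-4.1) + 14.7*7.2 = 89.44
Numerator imag = 14.7*(-4.1) - 4*7.2 = -89.07
Denominator = 68.65
Re(z) = 89.44/68.65 = 1.3028
Im(z) = -89.07/68.65 = -1.2975

Re(z) = 1.3028, Im(z) = -1.2975


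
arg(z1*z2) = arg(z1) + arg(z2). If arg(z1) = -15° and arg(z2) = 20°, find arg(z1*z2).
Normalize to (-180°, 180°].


arg(z1*z2) = -15° + 20° = 5°
Normalized to (-180°, 180°]: 5°

5°


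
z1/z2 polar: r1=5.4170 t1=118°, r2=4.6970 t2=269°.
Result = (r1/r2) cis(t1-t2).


r = 5.4170 / 4.6970 = 1.1533
theta = 118° - 269° = -151° = 209° (mod 360)

1.1533 cis(209°)


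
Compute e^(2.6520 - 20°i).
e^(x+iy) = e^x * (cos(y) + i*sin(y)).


e^2.6520 = 14.1824
cos(-20°) = 0.93969
sin(-20°) = -0.34202
Real = 14.1824*0.93969 = 13.3271
Imag = 14.1824*(-0.34202) = -4.8507

13.3271 - 4.8507i


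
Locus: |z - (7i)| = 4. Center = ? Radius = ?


|z - z0| = r is a circle with center z0 and radius r.
Center = (0, 7), radius = 4

Circle with center (0, 7) and radius 4


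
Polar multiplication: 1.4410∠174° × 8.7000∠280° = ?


r = 1.4410 * 8.7000 = 12.5367
theta = 174° + 280° = 454° = 94° (mod 360)

12.5367 cis(94°)


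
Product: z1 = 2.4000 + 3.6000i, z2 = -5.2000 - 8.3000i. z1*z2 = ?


Real = 2.4*(-5.2) - 3.6*(-8.3) = -12.48 - (-29.88) = 17.4
Imag = 2.4*(-8.3) - (5.2)*3.6 = -19.92 - (18.72) = -38.64

17.4000 - 38.6400i


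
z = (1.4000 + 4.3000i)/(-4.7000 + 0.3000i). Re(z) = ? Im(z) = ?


Multiply by conjugate: (1.4000 + 4.3000i)(-4.7000 - 0.3000i) / ((-4.7)^2 + 0.3^2)
Numerator real = 1.4*(-4.7) + 4.3*0.3 = -5.29
Numerator imag = 4.3*(-4.7) - 1.4*0.3 = -20.63
Denominator = 22.18
Re(z) = -5.29/22.18 = -0.2385
Im(z) = -20.63/22.18 = -0.9301

Re(z) = -0.2385, Im(z) = -0.9301


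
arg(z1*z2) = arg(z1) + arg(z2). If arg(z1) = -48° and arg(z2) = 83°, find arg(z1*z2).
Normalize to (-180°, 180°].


arg(z1*z2) = -48° + 83° = 35°
Normalized to (-180°, 180°]: 35°

35°


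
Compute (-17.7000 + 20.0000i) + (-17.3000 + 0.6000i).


Real: -17.7 - 17.3 = -35
Imag: 20 + 0.6 = 20.6

-35.0000 + 20.6000i


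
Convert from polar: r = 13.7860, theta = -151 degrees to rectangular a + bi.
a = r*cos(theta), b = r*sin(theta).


a = 13.7860*cos(-151°) = 13.7860*(-0.87462) = -12.0575
b = 13.7860*sin(-151°) = 13.7860*(-0.48481) = -6.6836

-12.0575 - 6.6836i


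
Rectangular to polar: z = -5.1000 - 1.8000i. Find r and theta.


r = sqrt(26.01+3.24) = sqrt(29.25) = 5.4083
theta = atan2(-1.8, -5.1) = -160.5600 degrees

r = 5.4083, theta = -160.5600 degrees


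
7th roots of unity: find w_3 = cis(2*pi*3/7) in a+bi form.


Angle = 360*3/7 = 154.2857°
a = cos(154.2857°) = -0.9010
b = sin(154.2857°) = 0.4339

-0.9010 + 0.4339i


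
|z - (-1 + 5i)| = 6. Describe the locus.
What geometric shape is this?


|z - z0| = r is a circle with center z0 and radius r.
Center = (-1, 5), radius = 6

Circle with center (-1, 5) and radius 6


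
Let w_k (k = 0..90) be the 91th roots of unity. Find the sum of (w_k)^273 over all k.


The roots are w_k = w^k with w = e^(2*pi*i/91), and (w^k)^273 = (w^273)^k.
So S = 1 + u + u^2 + ... + u^(90) with u = w^273.
273 = 3*91 + 0, so 273 is a multiple of 91 and u = (w^91)^3 = 1.
Every one of the 91 terms equals 1: S = 91

S = 91


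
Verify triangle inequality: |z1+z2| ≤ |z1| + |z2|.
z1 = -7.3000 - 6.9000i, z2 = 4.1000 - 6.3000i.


|z1| = sqrt((-7.3)^2 + (-6.9)^2) = sqrt(100.9) = 10.0449
|z2| = sqrt(4.1^2 + (-6.3)^2) = sqrt(56.5) = 7.5166
z1+z2 = -3.2000 - 13.2000i
|z1+z2| = sqrt(184.48) = 13.5823
|z1|+|z2| = 10.0449 + 7.5166 = 17.5615

|z1+z2| = 13.5823 ≤ |z1|+|z2| = 17.5615 (verified)


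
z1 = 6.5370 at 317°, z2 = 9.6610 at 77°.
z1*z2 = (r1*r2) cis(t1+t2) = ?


r = 6.5370 * 9.6610 = 63.1540
theta = 317° + 77° = 394° = 34° (mod 360)

63.1540 cis(34°)


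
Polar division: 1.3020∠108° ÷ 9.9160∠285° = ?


r = 1.3020 / 9.9160 = 0.1313
theta = 108° - 285° = -177° = 183° (mod 360)

0.1313 cis(183°)


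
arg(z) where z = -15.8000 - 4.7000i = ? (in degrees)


Re = -15.8, Im = -4.7
arg = atan2(-4.7, -15.8) = -163.4339 degrees

arg(z) = -163.4339 degrees


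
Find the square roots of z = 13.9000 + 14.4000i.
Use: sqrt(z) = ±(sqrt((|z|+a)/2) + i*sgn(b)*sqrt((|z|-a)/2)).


|z| = sqrt(193.21+207.36) = 20.0142
sqrt((|z|+a)/2) = sqrt((20.0142+13.9)/2) = sqrt(16.9571) = 4.1179
sqrt((|z|-a)/2) = sqrt((20.0142-13.9)/2) = sqrt(3.0571) = 1.7485

±(4.1179 + 1.7485i) i.e. 4.1179 + 1.7485i and -4.1179 - 1.7485i


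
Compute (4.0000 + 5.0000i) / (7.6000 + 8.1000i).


Conjugate of z2 = 7.6000 - 8.1000i
Numerator: (4.0000 + 5.0000i)(7.6000 - 8.1000i) = 70.9000 + 5.6000i
Denominator: 7.6^2 + 8.1^2 = 123.37
Result = (70.9000 + 5.6000i)/123.37

0.5747 + 0.0454i


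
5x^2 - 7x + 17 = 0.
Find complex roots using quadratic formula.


disc = (-7)^2 - 4*5*17 = 49 - 340 = -291
sqrt(|disc|) = sqrt(291) = 17.0587
Real part = 7/(2*5) = 0.7000
Imag part = 17.0587/(2*5) = 1.7059

0.7000 ± 1.7059i


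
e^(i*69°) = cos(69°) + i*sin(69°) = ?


cos(69°) = 0.3584
sin(69°) = 0.9336

e^(i*69°) = 0.3584 + 0.9336i


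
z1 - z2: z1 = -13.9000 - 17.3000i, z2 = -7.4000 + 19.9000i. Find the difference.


Real: -13.9 + 7.4 = -6.5
Imag: -17.3 - 19.9 = -37.2

-6.5000 - 37.2000i


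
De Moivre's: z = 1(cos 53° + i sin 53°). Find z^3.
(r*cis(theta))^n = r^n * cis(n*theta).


r^3 = 1^3 = 1
n*theta = 3*53° = 159° = 159° (mod 360)
a = 1*cos(159°) = -0.9336
b = 1*sin(159°) = 0.3584

1 cis(159°) = -0.9336 + 0.3584i


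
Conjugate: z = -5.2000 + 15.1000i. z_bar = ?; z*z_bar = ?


z_bar = -5.2000 - 15.1000i
z*z_bar = (-5.2)^2 + 15.1^2 = 27.04 + 228.01 = 255.05

z_bar = -5.2000 - 15.1000i, z*z_bar = 255.05


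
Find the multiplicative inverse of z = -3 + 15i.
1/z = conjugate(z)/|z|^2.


|z|^2 = 9+225 = 234
1/z = (-3 - 15i)/234

1/z = -0.0128 - 0.0641i


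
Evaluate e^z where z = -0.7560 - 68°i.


e^-0.7560 = 0.46954
cos(-68°) = 0.3746
sin(-68°) = -0.9272
Real = 0.46954*0.3746 = 0.1759
Imag = 0.46954*(-0.9272) = -0.4354

0.1759 - 0.4354i


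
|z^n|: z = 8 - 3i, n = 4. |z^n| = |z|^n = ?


|z| = sqrt(64+9) = sqrt(73) = 8.5440
|z^4| = |z|^4 = (sqrt(73))^4 = 73^2 = 5329

|z^4| = 5329


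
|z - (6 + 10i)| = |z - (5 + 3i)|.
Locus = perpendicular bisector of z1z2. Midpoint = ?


Equal distances means the locus is the perpendicular bisector of z1 and z2.
Midpoint = ((6+5)/2, (10+3)/2) = (5.5000, 6.5000)

Perpendicular bisector through (5.5000, 6.5000)


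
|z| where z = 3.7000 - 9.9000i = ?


|z| = sqrt(3.7^2 + (-9.9)^2) = sqrt(13.69 + 98.01) = sqrt(111.7) = 10.5688

|z| = 10.5688


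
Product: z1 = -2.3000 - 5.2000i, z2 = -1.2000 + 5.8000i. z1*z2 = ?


Real = -2.3*(-1.2) - (-5.2)*5.8 = 2.76 - (-30.16) = 32.92
Imag = -2.3*5.8 - (1.2)*(-5.2) = -13.34 + 6.24 = -7.1

32.9200 - 7.1000i


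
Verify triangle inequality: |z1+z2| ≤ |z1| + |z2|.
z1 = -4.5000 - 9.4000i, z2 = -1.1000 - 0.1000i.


|z1| = sqrt((-4.5)^2 + (-9.4)^2) = sqrt(108.61) = 10.4216
|z2| = sqrt((-1.1)^2 + (-0.1)^2) = sqrt(1.22) = 1.1045
z1+z2 = -5.6000 - 9.5000i
|z1+z2| = sqrt(121.61) = 11.0277
|z1|+|z2| = 10.4216 + 1.1045 = 11.5261

|z1+z2| = 11.0277 ≤ |z1|+|z2| = 11.5261 (verified)


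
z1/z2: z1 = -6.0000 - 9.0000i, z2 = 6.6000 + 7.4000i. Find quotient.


Conjugate of z2 = 6.6000 - 7.4000i
Numerator: (-6.0000 - 9.0000i)(6.6000 - 7.4000i) = -106.2000 - 15.0000i
Denominator: 6.6^2 + 7.4^2 = 98.32
Result = (-106.2000 - 15.0000i)/98.32

-1.0801 - 0.1526i


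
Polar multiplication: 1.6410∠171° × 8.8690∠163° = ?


r = 1.6410 * 8.8690 = 14.5540
theta = 171° + 163° = 334° = 334° (mod 360)

14.5540 cis(334°)


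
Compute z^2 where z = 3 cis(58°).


r^2 = 3^2 = 9
n*theta = 2*58° = 116° = 116° (mod 360)
a = 9*cos(116°) = -3.9453
b = 9*sin(116°) = 8.0891

9 cis(116°) = -3.9453 + 8.0891i


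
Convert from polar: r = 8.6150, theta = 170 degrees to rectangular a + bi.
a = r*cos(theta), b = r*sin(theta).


a = 8.6150*cos(170°) = 8.6150*(-0.9848) = -8.4841
b = 8.6150*sin(170°) = 8.6150*0.17365 = 1.4960

-8.4841 + 1.4960i


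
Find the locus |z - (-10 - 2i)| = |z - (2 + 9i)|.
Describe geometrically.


Equal distances means the locus is the perpendicular bisector of z1 and z2.
Midpoint = ((-10+2)/2, (-2+9)/2) = (-4.0000, 3.5000)

Perpendicular bisector through (-4.0000, 3.5000)


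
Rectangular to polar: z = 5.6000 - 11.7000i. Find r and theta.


r = sqrt(31.36+136.89) = sqrt(168.25) = 12.9711
theta = atan2(-11.7, 5.6) = -64.4227 degrees

r = 12.9711, theta = -64.4227 degrees


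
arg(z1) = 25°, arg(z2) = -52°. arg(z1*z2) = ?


arg(z1*z2) = 25° - 52° = -27°
Normalized to (-180°, 180°]: -27°

-27°


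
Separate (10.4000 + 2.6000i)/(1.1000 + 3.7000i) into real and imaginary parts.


Multiply by conjugate: (10.4000 + 2.6000i)(1.1000 - 3.7000i) / (1.1^2 + 3.7^2)
Numerator real = 10.4*1.1 + 2.6*3.7 = 21.06
Numerator imag = 2.6*1.1 - 10.4*3.7 = -35.62
Denominator = 14.9
Re(z) = 21.06/14.9 = 1.4134
Im(z) = -35.62/14.9 = -2.3906

Re(z) = 1.4134, Im(z) = -2.3906


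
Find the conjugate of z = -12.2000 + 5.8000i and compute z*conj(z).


z_bar = -12.2000 - 5.8000i
z*z_bar = (-12.2)^2 + 5.8^2 = 148.84 + 33.64 = 182.48

z_bar = -12.2000 - 5.8000i, z*z_bar = 182.48


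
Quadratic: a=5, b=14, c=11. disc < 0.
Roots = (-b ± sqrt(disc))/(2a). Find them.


disc = 14^2 - 4*5*11 = 196 - 220 = -24
sqrt(|disc|) = sqrt(24) = 4.8990
Real part = -14/(2*5) = -1.4000
Imag part = 4.8990/(2*5) = 0.4899

-1.4000 ± 0.4899i


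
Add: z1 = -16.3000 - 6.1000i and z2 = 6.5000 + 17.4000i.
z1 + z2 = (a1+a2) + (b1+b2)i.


Real: -16.3 + 6.5 = -9.8
Imag: -6.1 + 17.4 = 11.3

-9.8000 + 11.3000i


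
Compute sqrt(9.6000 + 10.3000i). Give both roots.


|z| = sqrt(92.16+106.09) = 14.0801
sqrt((|z|+a)/2) = sqrt((14.0801+9.6)/2) = sqrt(11.8401) = 3.4409
sqrt((|z|-a)/2) = sqrt((14.0801-9.6)/2) = sqrt(2.2401) = 1.4967

±(3.4409 + 1.4967i) i.e. 3.4409 + 1.4967i and -3.4409 - 1.4967i


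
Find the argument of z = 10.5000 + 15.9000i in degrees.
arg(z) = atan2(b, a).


Re = 10.5, Im = 15.9
arg = atan2(15.9, 10.5) = 56.5601 degrees

arg(z) = 56.5601 degrees


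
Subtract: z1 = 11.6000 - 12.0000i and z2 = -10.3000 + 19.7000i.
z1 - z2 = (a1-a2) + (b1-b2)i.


Real: 11.6 + 10.3 = 21.9
Imag: -12 - 19.7 = -31.7

21.9000 - 31.7000i


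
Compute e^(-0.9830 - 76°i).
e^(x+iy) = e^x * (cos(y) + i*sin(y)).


e^-0.9830 = 0.3742
cos(-76°) = 0.2419
sin(-76°) = -0.9703
Real = 0.3742*0.2419 = 0.0905
Imag = 0.3742*(-0.9703) = -0.3631

0.0905 - 0.3631i


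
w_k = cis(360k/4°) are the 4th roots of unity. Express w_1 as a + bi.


Angle = 360*1/4 = 90°
a = cos(90°) = 0
b = sin(90°) = 1.0000

0 + 1.0000i


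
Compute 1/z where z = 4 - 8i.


|z|^2 = 16+64 = 80
1/z = (4 + 8i)/80

1/z = 0.0500 + 0.1000i


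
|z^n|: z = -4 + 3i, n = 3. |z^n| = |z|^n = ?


|z| = sqrt(16+9) = sqrt(25) = 5
|z^3| = |z|^3 = 5^3 = 125

|z^3| = 125


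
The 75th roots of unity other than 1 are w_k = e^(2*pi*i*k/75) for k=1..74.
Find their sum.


With w = e^(2*pi*i/75), all 75 of the 75th roots of unity w^0 = 1, w, ..., w^(74) sum to 0: 1 + w + ... + w^(74) = (1 - w^75)/(1 - w) = 0 since w^75 = 1, w ≠ 1.
Removing the root 1: w + w^2 + ... + w^(74) = 0 - 1 = -1

Sum = -1


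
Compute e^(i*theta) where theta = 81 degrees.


cos(81°) = 0.1564
sin(81°) = 0.9877

e^(i*81°) = 0.1564 + 0.9877i


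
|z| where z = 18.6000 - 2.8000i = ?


|z| = sqrt(18.6^2 + (-2.8)^2) = sqrt(345.96 + 7.84) = sqrt(353.8) = 18.8096

|z| = 18.8096


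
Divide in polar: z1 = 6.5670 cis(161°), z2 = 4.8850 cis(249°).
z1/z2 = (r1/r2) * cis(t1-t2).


r = 6.5670 / 4.8850 = 1.3443
theta = 161° - 249° = -88° = 272° (mod 360)

1.3443 cis(272°)


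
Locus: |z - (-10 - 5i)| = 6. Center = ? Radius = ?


|z - z0| = r is a circle with center z0 and radius r.
Center = (-10, -5), radius = 6

Circle with center (-10, -5) and radius 6


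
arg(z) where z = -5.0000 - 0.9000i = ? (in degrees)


Re = -5, Im = -0.9
arg = atan2(-0.9, -5) = -169.7960 degrees

arg(z) = -169.7960 degrees


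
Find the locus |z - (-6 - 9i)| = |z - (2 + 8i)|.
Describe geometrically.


Equal distances means the locus is the perpendicular bisector of z1 and z2.
Midpoint = ((-6+2)/2, (-9+8)/2) = (-2.0000, -0.5000)

Perpendicular bisector through (-2.0000, -0.5000)


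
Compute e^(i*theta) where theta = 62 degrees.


cos(62°) = 0.4695
sin(62°) = 0.8829

e^(i*62°) = 0.4695 + 0.8829i


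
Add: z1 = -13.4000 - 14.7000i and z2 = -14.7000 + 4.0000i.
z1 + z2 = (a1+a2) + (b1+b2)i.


Real: -13.4 - 14.7 = -28.1
Imag: -14.7 + 4 = -10.7

-28.1000 - 10.7000i


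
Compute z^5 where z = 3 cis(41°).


r^5 = 3^5 = 243
n*theta = 5*41° = 205° = 205° (mod 360)
a = 243*cos(205°) = -220.2328
b = 243*sin(205°) = -102.6962

243 cis(205°) = -220.2328 - 102.6962i


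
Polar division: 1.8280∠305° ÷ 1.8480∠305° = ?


r = 1.8280 / 1.8480 = 0.9892
theta = 305° - 305° = 0° = 0° (mod 360)

0.9892 cis(0°)


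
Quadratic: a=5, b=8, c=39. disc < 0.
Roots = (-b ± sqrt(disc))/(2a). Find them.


disc = 8^2 - 4*5*39 = 64 - 780 = -716
sqrt(|disc|) = sqrt(716) = 26.7582
Real part = -8/(2*5) = -0.8000
Imag part = 26.7582/(2*5) = 2.6758

-0.8000 ± 2.6758i


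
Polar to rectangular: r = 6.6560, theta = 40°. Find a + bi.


a = 6.6560*cos(40°) = 6.6560*0.76604 = 5.0988
b = 6.6560*sin(40°) = 6.6560*0.64279 = 4.2784

5.0988 + 4.2784i


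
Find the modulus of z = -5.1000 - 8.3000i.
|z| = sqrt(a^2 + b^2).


|z| = sqrt((-5.1)^2 + (-8.3)^2) = sqrt(26.01 + 68.89) = sqrt(94.9) = 9.7417

|z| = 9.7417


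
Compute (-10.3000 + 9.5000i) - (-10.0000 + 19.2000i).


Real: -10.3 + 10 = -0.3
Imag: 9.5 - 19.2 = -9.7

-0.3000 - 9.7000i


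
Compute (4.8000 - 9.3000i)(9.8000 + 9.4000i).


Real = 4.8*9.8 - (-9.3)*9.4 = 47.04 - (-87.42) = 134.46
Imag = 4.8*9.4 + 9.8*(-9.3) = 45.12 - (91.14) = -46.02

134.4600 - 46.0200i


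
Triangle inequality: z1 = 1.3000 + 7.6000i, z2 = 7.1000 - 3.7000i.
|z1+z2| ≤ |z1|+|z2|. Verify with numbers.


|z1| = sqrt(1.3^2 + 7.6^2) = sqrt(59.45) = 7.7104
|z2| = sqrt(7.1^2 + (-3.7)^2) = sqrt(64.1) = 8.0062
z1+z2 = 8.4000 + 3.9000i
|z1+z2| = sqrt(85.77) = 9.2612
|z1|+|z2| = 7.7104 + 8.0062 = 15.7166

|z1+z2| = 9.2612 ≤ |z1|+|z2| = 15.7166 (verified)


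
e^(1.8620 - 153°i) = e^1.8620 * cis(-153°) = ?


e^1.8620 = 6.4366
cos(-153°) = -0.89101
sin(-153°) = -0.454
Real = 6.4366*(-0.89101) = -5.7351
Imag = 6.4366*(-0.454) = -2.9222

-5.7351 - 2.9222i


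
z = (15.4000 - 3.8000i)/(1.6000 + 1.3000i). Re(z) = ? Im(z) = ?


Multiply by conjugate: (15.4000 - 3.8000i)(1.6000 - 1.3000i) / (1.6^2 + 1.3^2)
Numerator real = 15.4*1.6 - (3.8)*1.3 = 19.7
Numerator imag = -3.8*1.6 - 15.4*1.3 = -26.1
Denominator = 4.25
Re(z) = 19.7/4.25 = 4.6353
Im(z) = -26.1/4.25 = -6.1412

Re(z) = 4.6353, Im(z) = -6.1412


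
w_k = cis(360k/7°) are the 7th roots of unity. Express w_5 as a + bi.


Angle = 360*5/7 = 257.1429°
a = cos(257.1429°) = -0.2225
b = sin(257.1429°) = -0.9749

-0.2225 - 0.9749i


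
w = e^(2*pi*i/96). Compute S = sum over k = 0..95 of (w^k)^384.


The roots are w_k = w^k with w = e^(2*pi*i/96), and (w^k)^384 = (w^384)^k.
So S = 1 + u + u^2 + ... + u^(95) with u = w^384.
384 = 4*96 + 0, so 384 is a multiple of 96 and u = (w^96)^4 = 1.
Every one of the 96 terms equals 1: S = 96

S = 96


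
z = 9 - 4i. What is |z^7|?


|z| = sqrt(81+16) = sqrt(97) = 9.8489
|z^7| = |z|^7 = (sqrt(97))^7 = 97^3 * sqrt(97) = 912673*sqrt(97)

|z^7| = 912673*sqrt(97) ≈ 8988786.5965


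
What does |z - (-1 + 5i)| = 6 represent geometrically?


|z - z0| = r is a circle with center z0 and radius r.
Center = (-1, 5), radius = 6

Circle with center (-1, 5) and radius 6


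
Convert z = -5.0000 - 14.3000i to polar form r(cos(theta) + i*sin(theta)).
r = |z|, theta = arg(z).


r = sqrt(25+204.49) = sqrt(229.49) = 15.1489
theta = atan2(-14.3, -5) = -109.2722 degrees

r = 15.1489, theta = -109.2722 degrees


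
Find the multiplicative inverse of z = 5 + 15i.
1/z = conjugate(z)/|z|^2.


|z|^2 = 25+225 = 250
1/z = (5 - 15i)/250

1/z = 0.0200 - 0.0600i


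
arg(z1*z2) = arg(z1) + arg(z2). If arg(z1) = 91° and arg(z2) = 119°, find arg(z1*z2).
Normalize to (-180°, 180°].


arg(z1*z2) = 91° + 119° = 210°
Normalized to (-180°, 180°]: -150°

-150°


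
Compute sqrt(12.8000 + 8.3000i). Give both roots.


|z| = sqrt(163.84+68.89) = 15.2555
sqrt((|z|+a)/2) = sqrt((15.2555+12.8)/2) = sqrt(14.0277) = 3.7454
sqrt((|z|-a)/2) = sqrt((15.2555-12.8)/2) = sqrt(1.2277) = 1.1080

±(3.7454 + 1.1080i) i.e. 3.7454 + 1.1080i and -3.7454 - 1.1080i


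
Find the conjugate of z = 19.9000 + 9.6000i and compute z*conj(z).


z_bar = 19.9000 - 9.6000i
z*z_bar = 19.9^2 + 9.6^2 = 396.01 + 92.16 = 488.17

z_bar = 19.9000 - 9.6000i, z*z_bar = 488.17


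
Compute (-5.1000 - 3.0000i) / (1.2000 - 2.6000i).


Conjugate of z2 = 1.2000 + 2.6000i
Numerator: (-5.1000 - 3.0000i)(1.2000 + 2.6000i) = 1.6800 - 16.8600i
Denominator: 1.2^2 + (-2.6)^2 = 8.2
Result = (1.6800 - 16.8600i)/8.2

0.2049 - 2.0561i


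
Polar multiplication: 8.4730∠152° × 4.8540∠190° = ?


r = 8.4730 * 4.8540 = 41.1279
theta = 152° + 190° = 342° = 342° (mod 360)

41.1279 cis(342°)


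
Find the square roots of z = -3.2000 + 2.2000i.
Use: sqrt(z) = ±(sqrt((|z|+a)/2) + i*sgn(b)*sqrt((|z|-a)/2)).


|z| = sqrt(10.24+4.84) = 3.8833
sqrt((|z|+a)/2) = sqrt((3.8833+(-3.2))/2) = sqrt(0.3416) = 0.5845
sqrt((|z|-a)/2) = sqrt((3.8833-(-3.2))/2) = sqrt(3.5416) = 1.8819

±(0.5845 + 1.8819i) i.e. 0.5845 + 1.8819i and -0.5845 - 1.8819i


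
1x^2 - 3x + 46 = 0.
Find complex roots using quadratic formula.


disc = (-3)^2 - 4*1*46 = 9 - 184 = -175
sqrt(|disc|) = sqrt(175) = 13.2288
Real part = 3/(2*1) = 1.5000
Imag part = 13.2288/(2*1) = 6.6144

1.5000 ± 6.6144i


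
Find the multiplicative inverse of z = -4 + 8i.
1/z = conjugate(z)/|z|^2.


|z|^2 = 16+64 = 80
1/z = (-4 - 8i)/80

1/z = -0.0500 - 0.1000i


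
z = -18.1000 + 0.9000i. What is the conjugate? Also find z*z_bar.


z_bar = -18.1000 - 0.9000i
z*z_bar = (-18.1)^2 + 0.9^2 = 327.61 + 0.81 = 328.42

z_bar = -18.1000 - 0.9000i, z*z_bar = 328.42


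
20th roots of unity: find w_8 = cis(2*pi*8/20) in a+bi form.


Angle = 360*8/20 = 144°
a = cos(144°) = -0.8090
b = sin(144°) = 0.5878

-0.8090 + 0.5878i


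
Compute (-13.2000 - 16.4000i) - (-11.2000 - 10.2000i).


Real: -13.2 + 11.2 = -2
Imag: -16.4 + 10.2 = -6.2

-2.0000 - 6.2000i


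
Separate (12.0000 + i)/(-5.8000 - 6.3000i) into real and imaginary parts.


Multiply by conjugate: (12.0000 + i)(-5.8000 + 6.3000i) / ((-5.8)^2 + (-6.3)^2)
Numerator real = 12*(-5.8) + 1*(-6.3) = -75.9
Numerator imag = 1*(-5.8) - 12*(-6.3) = 69.8
Denominator = 73.33
Re(z) = -75.9/73.33 = -1.0350
Im(z) = 69.8/73.33 = 0.9519

Re(z) = -1.0350, Im(z) = 0.9519


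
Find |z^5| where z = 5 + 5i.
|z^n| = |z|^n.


|z| = sqrt(25+25) = sqrt(50) = 7.0711
|z^5| = |z|^5 = (sqrt(50))^5 = 50^2 * sqrt(50) = 2500*sqrt(50)

|z^5| = 2500*sqrt(50) ≈ 17677.6695


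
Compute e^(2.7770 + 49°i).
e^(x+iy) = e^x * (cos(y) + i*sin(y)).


e^2.7770 = 16.07074
cos(49°) = 0.65606
sin(49°) = 0.75471
Real = 16.07074*0.65606 = 10.5434
Imag = 16.07074*0.75471 = 12.1287

10.5434 + 12.1287i


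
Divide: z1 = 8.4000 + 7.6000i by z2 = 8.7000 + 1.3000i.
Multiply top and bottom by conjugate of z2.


Conjugate of z2 = 8.7000 - 1.3000i
Numerator: (8.4000 + 7.6000i)(8.7000 - 1.3000i) = 82.9600 + 55.2000i
Denominator: 8.7^2 + 1.3^2 = 77.38
Result = (82.9600 + 55.2000i)/77.38

1.0721 + 0.7134i


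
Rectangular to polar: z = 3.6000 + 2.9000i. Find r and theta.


r = sqrt(12.96+8.41) = sqrt(21.37) = 4.6228
theta = atan2(2.9, 3.6) = 38.8534 degrees

r = 4.6228, theta = 38.8534 degrees


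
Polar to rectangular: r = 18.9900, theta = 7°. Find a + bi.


a = 18.9900*cos(7°) = 18.9900*0.99255 = 18.8485
b = 18.9900*sin(7°) = 18.9900*0.12187 = 2.3143

18.8485 + 2.3143i


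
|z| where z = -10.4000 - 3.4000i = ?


|z| = sqrt((-10.4)^2 + (-3.4)^2) = sqrt(108.16 + 11.56) = sqrt(119.72) = 10.9417

|z| = 10.9417


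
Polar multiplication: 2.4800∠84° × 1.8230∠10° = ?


r = 2.4800 * 1.8230 = 4.5210
theta = 84° + 10° = 94° = 94° (mod 360)

4.5210 cis(94°)


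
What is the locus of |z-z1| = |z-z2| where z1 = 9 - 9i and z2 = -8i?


Equal distances means the locus is the perpendicular bisector of z1 and z2.
Midpoint = ((9+0)/2, (-9+(-8))/2) = (4.5000, -8.5000)

Perpendicular bisector through (4.5000, -8.5000)


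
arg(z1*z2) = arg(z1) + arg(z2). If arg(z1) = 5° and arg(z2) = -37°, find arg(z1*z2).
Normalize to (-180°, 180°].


arg(z1*z2) = 5° - 37° = -32°
Normalized to (-180°, 180°]: -32°

-32°


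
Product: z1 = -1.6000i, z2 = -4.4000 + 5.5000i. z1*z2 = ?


Real = 0*(-4.4) - (-1.6)*5.5 = 0 - (-8.8) = 8.8
Imag = 0*5.5 - (4.4)*(-1.6) = 0 + 7.04 = 7.04

8.8000 + 7.0400i


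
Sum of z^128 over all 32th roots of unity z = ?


The roots are w_k = w^k with w = e^(2*pi*i/32), and (w^k)^128 = (w^128)^k.
So S = 1 + u + u^2 + ... + u^(31) with u = w^128.
128 = 4*32 + 0, so 128 is a multiple of 32 and u = (w^32)^4 = 1.
Every one of the 32 terms equals 1: S = 32

S = 32


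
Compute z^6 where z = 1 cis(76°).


r^6 = 1^6 = 1
n*theta = 6*76° = 456° = 96° (mod 360)
a = 1*cos(96°) = -0.1045
b = 1*sin(96°) = 0.9945

1 cis(96°) = -0.1045 + 0.9945i


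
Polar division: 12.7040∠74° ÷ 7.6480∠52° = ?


r = 12.7040 / 7.6480 = 1.6611
theta = 74° - 52° = 22° = 22° (mod 360)

1.6611 cis(22°)


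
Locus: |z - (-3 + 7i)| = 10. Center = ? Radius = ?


|z - z0| = r is a circle with center z0 and radius r.
Center = (-3, 7), radius = 10

Circle with center (-3, 7) and radius 10


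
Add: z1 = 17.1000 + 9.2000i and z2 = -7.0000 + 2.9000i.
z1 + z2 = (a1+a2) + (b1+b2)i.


Real: 17.1 - 7 = 10.1
Imag: 9.2 + 2.9 = 12.1

10.1000 + 12.1000i


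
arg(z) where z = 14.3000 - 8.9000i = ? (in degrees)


Re = 14.3, Im = -8.9
arg = atan2(-8.9, 14.3) = -31.8972 degrees

arg(z) = -31.8972 degrees


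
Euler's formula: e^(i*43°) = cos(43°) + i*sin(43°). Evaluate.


cos(43°) = 0.7314
sin(43°) = 0.6820

e^(i*43°) = 0.7314 + 0.6820i


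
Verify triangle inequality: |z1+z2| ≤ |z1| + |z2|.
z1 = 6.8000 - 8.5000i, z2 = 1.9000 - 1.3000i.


|z1| = sqrt(6.8^2 + (-8.5)^2) = sqrt(118.49) = 10.8853
|z2| = sqrt(1.9^2 + (-1.3)^2) = sqrt(5.3) = 2.3022
z1+z2 = 8.7000 - 9.8000i
|z1+z2| = sqrt(171.73) = 13.1046
|z1|+|z2| = 10.8853 + 2.3022 = 13.1875

|z1+z2| = 13.1046 ≤ |z1|+|z2| = 13.1875 (verified)


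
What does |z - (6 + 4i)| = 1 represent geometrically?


|z - z0| = r is a circle with center z0 and radius r.
Center = (6, 4), radius = 1

Circle with center (6, 4) and radius 1


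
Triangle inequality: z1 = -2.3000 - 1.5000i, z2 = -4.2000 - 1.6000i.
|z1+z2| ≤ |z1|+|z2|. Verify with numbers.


|z1| = sqrt((-2.3)^2 + (-1.5)^2) = sqrt(7.54) = 2.7459
|z2| = sqrt((-4.2)^2 + (-1.6)^2) = sqrt(20.2) = 4.4944
z1+z2 = -6.5000 - 3.1000i
|z1+z2| = sqrt(51.86) = 7.2014
|z1|+|z2| = 2.7459 + 4.4944 = 7.2403

|z1+z2| = 7.2014 ≤ |z1|+|z2| = 7.2403 (verified)


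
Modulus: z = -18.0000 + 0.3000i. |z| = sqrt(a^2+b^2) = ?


|z| = sqrt((-18)^2 + 0.3^2) = sqrt(324 + 0.09) = sqrt(324.09) = 18.0025

|z| = 18.0025


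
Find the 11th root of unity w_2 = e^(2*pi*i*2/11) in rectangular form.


Angle = 360*2/11 = 65.4545°
a = cos(65.4545°) = 0.4154
b = sin(65.4545°) = 0.9096

0.4154 + 0.9096i


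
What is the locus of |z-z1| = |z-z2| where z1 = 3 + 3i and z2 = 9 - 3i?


Equal distances means the locus is the perpendicular bisector of z1 and z2.
Midpoint = ((3+9)/2, (3+(-3))/2) = (6.0000, 0)

Perpendicular bisector through (6.0000, 0)


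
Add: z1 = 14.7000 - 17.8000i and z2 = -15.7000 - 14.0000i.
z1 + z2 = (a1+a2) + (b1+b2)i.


Real: 14.7 - 15.7 = -1
Imag: -17.8 - 14 = -31.8

-1.0000 - 31.8000i


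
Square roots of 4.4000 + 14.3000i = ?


|z| = sqrt(19.36+204.49) = 14.9616
sqrt((|z|+a)/2) = sqrt((14.9616+4.4)/2) = sqrt(9.6808) = 3.1114
sqrt((|z|-a)/2) = sqrt((14.9616-4.4)/2) = sqrt(5.2808) = 2.2980

±(3.1114 + 2.2980i) i.e. 3.1114 + 2.2980i and -3.1114 - 2.2980i


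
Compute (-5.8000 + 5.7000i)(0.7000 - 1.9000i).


Real = -5.8*0.7 - 5.7*(-1.9) = -4.06 - (-10.83) = 6.77
Imag = -5.8*(-1.9) + 0.7*5.7 = 11.02 + 3.99 = 15.01

6.7700 + 15.0100i


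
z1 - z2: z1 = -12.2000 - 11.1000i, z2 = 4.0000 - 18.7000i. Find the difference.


Real: -12.2 - 4 = -16.2
Imag: -11.1 + 18.7 = 7.6

-16.2000 + 7.6000i


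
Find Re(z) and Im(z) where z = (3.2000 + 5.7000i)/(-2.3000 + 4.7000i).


Multiply by conjugate: (3.2000 + 5.7000i)(-2.3000 - 4.7000i) / ((-2.3)^2 + 4.7^2)
Numerator real = 3.2*(-2.3) + 5.7*4.7 = 19.43
Numerator imag = 5.7*(-2.3) - 3.2*4.7 = -28.15
Denominator = 27.38
Re(z) = 19.43/27.38 = 0.7096
Im(z) = -28.15/27.38 = -1.0281

Re(z) = 0.7096, Im(z) = -1.0281


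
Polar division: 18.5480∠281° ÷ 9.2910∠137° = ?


r = 18.5480 / 9.2910 = 1.9963
theta = 281° - 137° = 144° = 144° (mod 360)

1.9963 cis(144°)


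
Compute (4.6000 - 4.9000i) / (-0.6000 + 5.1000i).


Conjugate of z2 = -0.6000 - 5.1000i
Numerator: (4.6000 - 4.9000i)(-0.6000 - 5.1000i) = -27.7500 - 20.5200i
Denominator: (-0.6)^2 + 5.1^2 = 26.37
Result = (-27.7500 - 20.5200i)/26.37

-1.0523 - 0.7782i


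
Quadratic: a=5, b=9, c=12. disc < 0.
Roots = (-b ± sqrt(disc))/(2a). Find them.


disc = 9^2 - 4*5*12 = 81 - 240 = -159
sqrt(|disc|) = sqrt(159) = 12.6095
Real part = -9/(2*5) = -0.9000
Imag part = 12.6095/(2*5) = 1.2610

-0.9000 ± 1.2610i


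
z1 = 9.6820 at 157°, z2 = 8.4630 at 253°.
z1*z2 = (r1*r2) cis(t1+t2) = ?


r = 9.6820 * 8.4630 = 81.9388
theta = 157° + 253° = 410° = 50° (mod 360)

81.9388 cis(50°)


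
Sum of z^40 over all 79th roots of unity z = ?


The roots are w_k = w^k with w = e^(2*pi*i/79), and (w^k)^40 = (w^40)^k.
So S = 1 + u + u^2 + ... + u^(78) with u = w^40.
40 = 0*79 + 40, so 40 is not a multiple of 79: u = w^40 ≠ 1 (w is a primitive 79th root), while u^79 = (w^79)^40 = 1.
Geometric series: S = (1 - u^79)/(1 - u) = (1 - 1)/(1 - u) = 0

S = 0


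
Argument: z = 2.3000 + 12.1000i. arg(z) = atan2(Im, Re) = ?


Re = 2.3, Im = 12.1
arg = atan2(12.1, 2.3) = 79.2375 degrees

arg(z) = 79.2375 degrees


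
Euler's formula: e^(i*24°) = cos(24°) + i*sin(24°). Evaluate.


cos(24°) = 0.9135
sin(24°) = 0.4067

e^(i*24°) = 0.9135 + 0.4067i


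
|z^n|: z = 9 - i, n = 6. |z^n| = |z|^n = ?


|z| = sqrt(81+1) = sqrt(82) = 9.0554
|z^6| = |z|^6 = (sqrt(82))^6 = 82^3 = 551368

|z^6| = 551368


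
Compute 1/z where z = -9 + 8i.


|z|^2 = 81+64 = 145
1/z = (-9 - 8i)/145

1/z = -0.0621 - 0.0552i


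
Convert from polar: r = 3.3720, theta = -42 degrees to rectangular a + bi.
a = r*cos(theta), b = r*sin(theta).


a = 3.3720*cos(-42°) = 3.3720*0.74314 = 2.5059
b = 3.3720*sin(-42°) = 3.3720*(-0.66913) = -2.2563

2.5059 - 2.2563i


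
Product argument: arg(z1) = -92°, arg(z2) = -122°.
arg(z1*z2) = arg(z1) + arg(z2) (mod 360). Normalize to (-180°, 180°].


arg(z1*z2) = -92° - 122° = -214°
Normalized to (-180°, 180°]: 146°

146°


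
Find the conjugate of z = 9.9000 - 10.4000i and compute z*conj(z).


z_bar = 9.9000 + 10.4000i
z*z_bar = 9.9^2 + (-10.4)^2 = 98.01 + 108.16 = 206.17

z_bar = 9.9000 + 10.4000i, z*z_bar = 206.17


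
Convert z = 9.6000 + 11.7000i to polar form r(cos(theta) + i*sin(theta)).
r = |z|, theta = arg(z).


r = sqrt(92.16+136.89) = sqrt(229.05) = 15.1344
theta = atan2(11.7, 9.6) = 50.6307 degrees

r = 15.1344, theta = 50.6307 degrees


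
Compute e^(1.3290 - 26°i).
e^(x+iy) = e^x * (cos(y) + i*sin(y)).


e^1.3290 = 3.77726
cos(-26°) = 0.8988
sin(-26°) = -0.43837
Real = 3.77726*0.8988 = 3.3950
Imag = 3.77726*(-0.43837) = -1.6558

3.3950 - 1.6558i


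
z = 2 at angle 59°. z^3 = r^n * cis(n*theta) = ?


r^3 = 2^3 = 8
n*theta = 3*59° = 177° = 177° (mod 360)
a = 8*cos(177°) = -7.9890
b = 8*sin(177°) = 0.4187

8 cis(177°) = -7.9890 + 0.4187i


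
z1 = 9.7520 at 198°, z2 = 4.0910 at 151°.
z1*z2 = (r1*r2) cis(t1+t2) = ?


r = 9.7520 * 4.0910 = 39.8954
theta = 198° + 151° = 349° = 349° (mod 360)

39.8954 cis(349°)


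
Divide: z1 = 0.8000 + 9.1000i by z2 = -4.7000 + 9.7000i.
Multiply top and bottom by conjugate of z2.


Conjugate of z2 = -4.7000 - 9.7000i
Numerator: (0.8000 + 9.1000i)(-4.7000 - 9.7000i) = 84.5100 - 50.5300i
Denominator: (-4.7)^2 + 9.7^2 = 116.18
Result = (84.5100 - 50.5300i)/116.18

0.7274 - 0.4349i


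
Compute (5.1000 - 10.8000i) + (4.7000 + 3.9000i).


Real: 5.1 + 4.7 = 9.8
Imag: -10.8 + 3.9 = -6.9

9.8000 - 6.9000i


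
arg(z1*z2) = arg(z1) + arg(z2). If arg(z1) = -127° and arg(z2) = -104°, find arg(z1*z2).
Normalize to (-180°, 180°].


arg(z1*z2) = -127° - 104° = -231°
Normalized to (-180°, 180°]: 129°

129°


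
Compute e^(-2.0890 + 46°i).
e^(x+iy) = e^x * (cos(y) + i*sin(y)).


e^-2.0890 = 0.1238
cos(46°) = 0.6947
sin(46°) = 0.71934
Real = 0.1238*0.6947 = 0.0860
Imag = 0.1238*0.71934 = 0.0891

0.0860 + 0.0891i


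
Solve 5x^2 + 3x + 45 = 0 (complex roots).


disc = 3^2 - 4*5*45 = 9 - 900 = -891
sqrt(|disc|) = sqrt(891) = 29.8496
Real part = -3/(2*5) = -0.3000
Imag part = 29.8496/(2*5) = 2.9850

-0.3000 ± 2.9850i


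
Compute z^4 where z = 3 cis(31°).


r^4 = 3^4 = 81
n*theta = 4*31° = 124° = 124° (mod 360)
a = 81*cos(124°) = -45.2946
b = 81*sin(124°) = 67.1520

81 cis(124°) = -45.2946 + 67.1520i


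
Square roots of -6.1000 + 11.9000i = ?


|z| = sqrt(37.21+141.61) = 13.3724
sqrt((|z|+a)/2) = sqrt((13.3724+(-6.1))/2) = sqrt(3.6362) = 1.9069
sqrt((|z|-a)/2) = sqrt((13.3724-(-6.1))/2) = sqrt(9.7362) = 3.1203

±(1.9069 + 3.1203i) i.e. 1.9069 + 3.1203i and -1.9069 - 3.1203i


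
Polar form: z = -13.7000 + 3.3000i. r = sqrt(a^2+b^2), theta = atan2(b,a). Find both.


r = sqrt(187.69+10.89) = sqrt(198.58) = 14.0918
theta = atan2(3.3, -13.7) = 166.4568 degrees

r = 14.0918, theta = 166.4568 degrees


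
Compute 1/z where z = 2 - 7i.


|z|^2 = 4+49 = 53
1/z = (2 + 7i)/53

1/z = 0.0377 + 0.1321i


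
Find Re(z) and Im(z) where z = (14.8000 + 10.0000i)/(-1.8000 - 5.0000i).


Multiply by conjugate: (14.8000 + 10.0000i)(-1.8000 + 5.0000i) / ((-1.8)^2 + (-5)^2)
Numerator real = 14.8*(-1.8) + 10*(-5) = -76.64
Numerator imag = 10*(-1.8) - 14.8*(-5) = 56
Denominator = 28.24
Re(z) = -76.64/28.24 = -2.7139
Im(z) = 56/28.24 = 1.9830

Re(z) = -2.7139, Im(z) = 1.9830


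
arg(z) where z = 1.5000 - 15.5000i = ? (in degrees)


Re = 1.5, Im = -15.5
arg = atan2(-15.5, 1.5) = -84.4725 degrees

arg(z) = -84.4725 degrees


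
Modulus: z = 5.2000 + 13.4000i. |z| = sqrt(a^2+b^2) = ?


|z| = sqrt(5.2^2 + 13.4^2) = sqrt(27.04 + 179.56) = sqrt(206.6) = 14.3736

|z| = 14.3736


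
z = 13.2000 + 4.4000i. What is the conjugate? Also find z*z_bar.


z_bar = 13.2000 - 4.4000i
z*z_bar = 13.2^2 + 4.4^2 = 174.24 + 19.36 = 193.6

z_bar = 13.2000 - 4.4000i, z*z_bar = 193.6


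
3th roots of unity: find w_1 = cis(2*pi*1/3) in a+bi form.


Angle = 360*1/3 = 120°
a = cos(120°) = -0.5000
b = sin(120°) = 0.8660

-0.5000 + 0.8660i


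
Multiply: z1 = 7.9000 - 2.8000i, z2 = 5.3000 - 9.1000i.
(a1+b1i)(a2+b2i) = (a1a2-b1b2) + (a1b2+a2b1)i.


Real = 7.9*5.3 - (-2.8)*(-9.1) = 41.87 - 25.48 = 16.39
Imag = 7.9*(-9.1) + 5.3*(-2.8) = -71.89 - (14.84) = -86.73

16.3900 - 86.7300i


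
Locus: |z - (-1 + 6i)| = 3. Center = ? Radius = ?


|z - z0| = r is a circle with center z0 and radius r.
Center = (-1, 6), radius = 3

Circle with center (-1, 6) and radius 3


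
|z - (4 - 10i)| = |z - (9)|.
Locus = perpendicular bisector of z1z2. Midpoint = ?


Equal distances means the locus is the perpendicular bisector of z1 and z2.
Midpoint = ((4+9)/2, (-10+0)/2) = (6.5000, -5.0000)

Perpendicular bisector through (6.5000, -5.0000)


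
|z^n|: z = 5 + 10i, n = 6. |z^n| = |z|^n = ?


|z| = sqrt(25+100) = sqrt(125) = 11.1803
|z^6| = |z|^6 = (sqrt(125))^6 = 125^3 = 1953125

|z^6| = 1953125


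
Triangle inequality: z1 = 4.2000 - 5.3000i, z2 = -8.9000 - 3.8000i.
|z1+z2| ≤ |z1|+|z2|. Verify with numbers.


|z1| = sqrt(4.2^2 + (-5.3)^2) = sqrt(45.73) = 6.7624
|z2| = sqrt((-8.9)^2 + (-3.8)^2) = sqrt(93.65) = 9.6773
z1+z2 = -4.7000 - 9.1000i
|z1+z2| = sqrt(104.9) = 10.2421
|z1|+|z2| = 6.7624 + 9.6773 = 16.4397

|z1+z2| = 10.2421 ≤ |z1|+|z2| = 16.4397 (verified)


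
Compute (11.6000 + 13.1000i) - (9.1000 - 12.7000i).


Real: 11.6 - 9.1 = 2.5
Imag: 13.1 + 12.7 = 25.8

2.5000 + 25.8000i


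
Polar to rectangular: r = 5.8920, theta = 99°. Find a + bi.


a = 5.8920*cos(99°) = 5.8920*(-0.15643) = -0.9217
b = 5.8920*sin(99°) = 5.8920*0.9877 = 5.8195

-0.9217 + 5.8195i


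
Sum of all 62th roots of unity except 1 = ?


With w = e^(2*pi*i/62), all 62 of the 62th roots of unity w^0 = 1, w, ..., w^(61) sum to 0: 1 + w + ... + w^(61) = (1 - w^62)/(1 - w) = 0 since w^62 = 1, w ≠ 1.
Removing the root 1: w + w^2 + ... + w^(61) = 0 - 1 = -1

Sum = -1


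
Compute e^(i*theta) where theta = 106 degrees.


cos(106°) = -0.2756
sin(106°) = 0.9613

e^(i*106°) = -0.2756 + 0.9613i


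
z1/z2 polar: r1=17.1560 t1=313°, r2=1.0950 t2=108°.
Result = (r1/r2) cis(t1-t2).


r = 17.1560 / 1.0950 = 15.6676
theta = 313° - 108° = 205° = 205° (mod 360)

15.6676 cis(205°)


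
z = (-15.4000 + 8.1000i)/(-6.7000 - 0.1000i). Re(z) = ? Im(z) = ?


Multiply by conjugate: (-15.4000 + 8.1000i)(-6.7000 + 0.1000i) / ((-6.7)^2 + (-0.1)^2)
Numerator real = -15.4*(-6.7) + 8.1*(-0.1) = 102.37
Numerator imag = 8.1*(-6.7) - (-15.4)*(-0.1) = -55.81
Denominator = 44.9
Re(z) = 102.37/44.9 = 2.2800
Im(z) = -55.81/44.9 = -1.2430

Re(z) = 2.2800, Im(z) = -1.2430


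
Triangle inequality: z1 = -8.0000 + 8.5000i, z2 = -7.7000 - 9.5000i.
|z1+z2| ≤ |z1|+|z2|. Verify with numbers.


|z1| = sqrt((-8)^2 + 8.5^2) = sqrt(136.25) = 11.6726
|z2| = sqrt((-7.7)^2 + (-9.5)^2) = sqrt(149.54) = 12.2287
z1+z2 = -15.7000 - i
|z1+z2| = sqrt(247.49) = 15.7318
|z1|+|z2| = 11.6726 + 12.2287 = 23.9013

|z1+z2| = 15.7318 ≤ |z1|+|z2| = 23.9013 (verified)


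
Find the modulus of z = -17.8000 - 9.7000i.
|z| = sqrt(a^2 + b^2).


|z| = sqrt((-17.8)^2 + (-9.7)^2) = sqrt(316.84 + 94.09) = sqrt(410.93) = 20.2714

|z| = 20.2714


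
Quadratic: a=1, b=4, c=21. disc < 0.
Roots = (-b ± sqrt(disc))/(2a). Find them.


disc = 4^2 - 4*1*21 = 16 - 84 = -68
sqrt(|disc|) = sqrt(68) = 8.2462
Real part = -4/(2*1) = -2.0000
Imag part = 8.2462/(2*1) = 4.1231

-2.0000 ± 4.1231i


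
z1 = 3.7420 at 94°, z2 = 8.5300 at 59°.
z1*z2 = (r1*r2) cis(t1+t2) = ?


r = 3.7420 * 8.5300 = 31.9193
theta = 94° + 59° = 153° = 153° (mod 360)

31.9193 cis(153°)


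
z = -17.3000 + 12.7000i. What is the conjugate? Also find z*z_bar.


z_bar = -17.3000 - 12.7000i
z*z_bar = (-17.3)^2 + 12.7^2 = 299.29 + 161.29 = 460.58

z_bar = -17.3000 - 12.7000i, z*z_bar = 460.58


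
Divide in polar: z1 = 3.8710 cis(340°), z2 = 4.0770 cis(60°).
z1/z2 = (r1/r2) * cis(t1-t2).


r = 3.8710 / 4.0770 = 0.9495
theta = 340° - 60° = 280° = 280° (mod 360)

0.9495 cis(280°)


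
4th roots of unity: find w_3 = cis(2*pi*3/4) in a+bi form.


Angle = 360*3/4 = 270°
a = cos(270°) = 0
b = sin(270°) = -1.0000

0 - 1.0000i


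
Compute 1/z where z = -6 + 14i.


|z|^2 = 36+196 = 232
1/z = (-6 - 14i)/232

1/z = -0.0259 - 0.0603i


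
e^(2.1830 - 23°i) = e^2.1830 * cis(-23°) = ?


e^2.1830 = 8.8729
cos(-23°) = 0.9205
sin(-23°) = -0.39073
Real = 8.8729*0.9205 = 8.1675
Imag = 8.8729*(-0.39073) = -3.4669

8.1675 - 3.4669i


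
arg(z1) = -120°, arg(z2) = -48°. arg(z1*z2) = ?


arg(z1*z2) = -120° - 48° = -168°
Normalized to (-180°, 180°]: -168°

-168°


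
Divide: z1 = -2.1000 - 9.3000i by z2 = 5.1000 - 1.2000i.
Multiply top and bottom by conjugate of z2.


Conjugate of z2 = 5.1000 + 1.2000i
Numerator: (-2.1000 - 9.3000i)(5.1000 + 1.2000i) = 0.4500 - 49.9500i
Denominator: 5.1^2 + (-1.2)^2 = 27.45
Result = (0.4500 - 49.9500i)/27.45

0.0164 - 1.8197i


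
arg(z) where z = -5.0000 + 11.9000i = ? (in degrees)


Re = -5, Im = 11.9
arg = atan2(11.9, -5) = 112.7906 degrees

arg(z) = 112.7906 degrees


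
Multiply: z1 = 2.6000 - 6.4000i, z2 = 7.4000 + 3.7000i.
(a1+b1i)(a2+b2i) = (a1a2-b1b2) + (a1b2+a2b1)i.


Real = 2.6*7.4 - (-6.4)*3.7 = 19.24 - (-23.68) = 42.92
Imag = 2.6*3.7 + 7.4*(-6.4) = 9.62 - (47.36) = -37.74

42.9200 - 37.7400i


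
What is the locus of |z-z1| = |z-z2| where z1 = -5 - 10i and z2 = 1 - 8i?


Equal distances means the locus is the perpendicular bisector of z1 and z2.
Midpoint = ((-5+1)/2, (-10+(-8))/2) = (-2.0000, -9.0000)

Perpendicular bisector through (-2.0000, -9.0000)


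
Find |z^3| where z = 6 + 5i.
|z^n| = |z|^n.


|z| = sqrt(36+25) = sqrt(61) = 7.8102
|z^3| = |z|^3 = (sqrt(61))^3 = 61*sqrt(61)

|z^3| = 61*sqrt(61) ≈ 476.4252


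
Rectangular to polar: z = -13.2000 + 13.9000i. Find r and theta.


r = sqrt(174.24+193.21) = sqrt(367.45) = 19.1690
theta = atan2(13.9, -13.2) = 133.5204 degrees

r = 19.1690, theta = 133.5204 degrees


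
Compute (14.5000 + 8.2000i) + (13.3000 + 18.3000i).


Real: 14.5 + 13.3 = 27.8
Imag: 8.2 + 18.3 = 26.5

27.8000 + 26.5000i


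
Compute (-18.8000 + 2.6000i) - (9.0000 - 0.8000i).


Real: -18.8 - 9 = -27.8
Imag: 2.6 + 0.8 = 3.4

-27.8000 + 3.4000i


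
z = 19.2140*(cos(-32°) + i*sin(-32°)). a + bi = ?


a = 19.2140*cos(-32°) = 19.2140*0.84805 = 16.2944
b = 19.2140*sin(-32°) = 19.2140*(-0.52992) = -10.1819

16.2944 - 10.1819i


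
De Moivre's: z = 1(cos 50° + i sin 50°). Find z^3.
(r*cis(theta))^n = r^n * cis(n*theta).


r^3 = 1^3 = 1
n*theta = 3*50° = 150° = 150° (mod 360)
a = 1*cos(150°) = -0.8660
b = 1*sin(150°) = 0.5000

1 cis(150°) = -0.8660 + 0.5000i


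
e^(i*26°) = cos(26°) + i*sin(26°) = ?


cos(26°) = 0.8988
sin(26°) = 0.4384

e^(i*26°) = 0.8988 + 0.4384i


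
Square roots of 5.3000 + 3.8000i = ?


|z| = sqrt(28.09+14.44) = 6.5215
sqrt((|z|+a)/2) = sqrt((6.5215+5.3)/2) = sqrt(5.9108) = 2.4312
sqrt((|z|-a)/2) = sqrt((6.5215-5.3)/2) = sqrt(0.6108) = 0.7815

±(2.4312 + 0.7815i) i.e. 2.4312 + 0.7815i and -2.4312 - 0.7815i


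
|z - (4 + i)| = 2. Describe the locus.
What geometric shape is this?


|z - z0| = r is a circle with center z0 and radius r.
Center = (4, 1), radius = 2

Circle with center (4, 1) and radius 2
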